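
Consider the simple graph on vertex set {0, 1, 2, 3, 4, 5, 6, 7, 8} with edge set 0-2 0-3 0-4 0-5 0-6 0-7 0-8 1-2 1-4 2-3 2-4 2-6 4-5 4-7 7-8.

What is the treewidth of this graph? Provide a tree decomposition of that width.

Treewidth 2.
Bags: B1 = {0, 7, 8}  B2 = {0, 4, 7}  B3 = {0, 2, 4}  B4 = {1, 2, 4}  B5 = {0, 2, 6}  B6 = {0, 4, 5}  B7 = {0, 2, 3}
Tree: B1–B2, B2–B3, B3–B4, B3–B5, B3–B6, B5–B7

Each bag holds 3 vertices, so the decomposition has width 2, which upper-bounds the treewidth. On the other hand G contains the 3-clique {0, 7, 8}. A clique must lie in a single bag of any decomposition, so no decomposition can have width below 2. Hence tw(G) = 2 exactly.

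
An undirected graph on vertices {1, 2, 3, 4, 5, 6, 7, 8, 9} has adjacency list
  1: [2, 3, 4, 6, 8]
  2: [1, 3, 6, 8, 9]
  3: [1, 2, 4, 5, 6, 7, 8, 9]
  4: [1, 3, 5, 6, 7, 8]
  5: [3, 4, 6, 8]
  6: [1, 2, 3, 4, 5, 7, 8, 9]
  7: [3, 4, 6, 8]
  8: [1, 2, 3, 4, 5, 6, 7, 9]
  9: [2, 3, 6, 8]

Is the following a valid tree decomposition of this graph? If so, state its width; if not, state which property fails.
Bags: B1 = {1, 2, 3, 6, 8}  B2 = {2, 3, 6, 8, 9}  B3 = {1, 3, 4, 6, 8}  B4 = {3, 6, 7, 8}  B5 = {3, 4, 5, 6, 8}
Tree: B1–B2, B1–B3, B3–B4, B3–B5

No — edge (4,7) lies in no bag.

A tree decomposition must satisfy three properties: every vertex lies in some bag; for every edge, both endpoints lie together in some bag; and for every vertex, the bags containing it form a connected subtree. Here edge (4,7) lies in no bag, so the decomposition is invalid.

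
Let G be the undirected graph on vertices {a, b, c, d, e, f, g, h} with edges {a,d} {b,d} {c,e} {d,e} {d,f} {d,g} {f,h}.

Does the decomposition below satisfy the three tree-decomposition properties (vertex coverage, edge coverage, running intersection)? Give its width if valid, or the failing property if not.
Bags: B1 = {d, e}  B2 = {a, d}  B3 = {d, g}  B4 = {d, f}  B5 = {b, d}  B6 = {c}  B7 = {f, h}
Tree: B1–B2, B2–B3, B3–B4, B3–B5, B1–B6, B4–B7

A tree decomposition must satisfy three properties: every vertex lies in some bag; for every edge, both endpoints lie together in some bag; and for every vertex, the bags containing it form a connected subtree. Here edge (e,c) lies in no bag, so the decomposition is invalid.

No — edge (e,c) lies in no bag.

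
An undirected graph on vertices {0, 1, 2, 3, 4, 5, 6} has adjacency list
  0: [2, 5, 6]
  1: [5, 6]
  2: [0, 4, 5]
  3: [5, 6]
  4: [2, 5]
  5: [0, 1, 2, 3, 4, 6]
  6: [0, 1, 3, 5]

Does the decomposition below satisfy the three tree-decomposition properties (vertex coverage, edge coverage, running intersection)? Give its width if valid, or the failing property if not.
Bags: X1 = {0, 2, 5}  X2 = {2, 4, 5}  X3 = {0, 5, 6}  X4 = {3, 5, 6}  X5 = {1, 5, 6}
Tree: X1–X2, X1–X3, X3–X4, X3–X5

Yes; width 2.

Every vertex of G appears in some bag (union = {0, 1, 2, 3, 4, 5, 6}); every edge is covered by a bag; and for each vertex v the set of bags containing v is connected in the bag tree. The decomposition is therefore valid. The largest bag has 3 vertices, so the width is 2.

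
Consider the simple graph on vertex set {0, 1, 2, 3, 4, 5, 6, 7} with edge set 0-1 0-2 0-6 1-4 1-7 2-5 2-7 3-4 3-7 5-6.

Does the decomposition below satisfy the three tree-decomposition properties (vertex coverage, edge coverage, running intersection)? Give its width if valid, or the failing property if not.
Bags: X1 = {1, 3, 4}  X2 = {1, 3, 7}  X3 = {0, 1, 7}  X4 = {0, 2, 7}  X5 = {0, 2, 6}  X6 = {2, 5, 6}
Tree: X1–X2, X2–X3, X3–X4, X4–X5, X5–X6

Every vertex of G appears in some bag (union = {0, 1, 2, 3, 4, 5, 6, 7}); every edge is covered by a bag; and for each vertex v the set of bags containing v is connected in the bag tree. The decomposition is therefore valid. The largest bag has 3 vertices, so the width is 2.

Yes; width 2.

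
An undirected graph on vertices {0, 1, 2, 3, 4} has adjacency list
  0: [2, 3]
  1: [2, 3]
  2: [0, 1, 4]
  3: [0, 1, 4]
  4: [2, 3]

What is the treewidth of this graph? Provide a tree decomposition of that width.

The largest bag has 3 vertices, giving width 2; this decomposition certifies tw(G) ≤ 2. For the lower bound, G contains the cycle 4–2–0–3–4, so G is not a forest; only forests have treewidth ≤ 1, hence tw(G) ≥ 2. The upper and lower bounds meet at 2, so that is the treewidth.

Treewidth 2.
Bags: B1 = {2, 3, 4}  B2 = {0, 2, 3}  B3 = {1, 2, 3}
Tree: B1–B2, B2–B3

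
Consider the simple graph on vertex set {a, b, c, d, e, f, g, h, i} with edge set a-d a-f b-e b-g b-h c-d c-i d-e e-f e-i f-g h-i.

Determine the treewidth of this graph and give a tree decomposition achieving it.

Treewidth 3.
One such decomposition:
Bags: B1 = {c, d, h, i}  B2 = {d, e, h, i}  B3 = {b, d, e, h}  B4 = {a, b, d, e}  B5 = {a, b, e, f}  B6 = {a, b, f, g}
Tree: B1–B2, B2–B3, B3–B4, B4–B5, B5–B6

The largest bag has 4 vertices, giving width 3; this decomposition certifies tw(G) ≤ 3. For the lower bound: the 4 vertex sets {c,h,i}, {d}, {e}, {a,b,f,g} are disjoint, each induces a connected subgraph, and every pair is joined by at least one edge of G. Contracting each set to a single vertex therefore yields K_{4} as a minor, and since treewidth is minor-monotone, tw(G) ≥ tw(K_{4}) = 3. Hence tw(G) = 3 exactly.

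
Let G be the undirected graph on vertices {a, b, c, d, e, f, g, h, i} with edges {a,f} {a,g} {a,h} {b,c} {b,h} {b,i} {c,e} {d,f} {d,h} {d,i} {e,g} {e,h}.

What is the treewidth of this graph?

3

A width-3 tree decomposition is:
Bags: B1 = {a, c, e, g}  B2 = {a, c, e, h}  B3 = {a, b, c, h}  B4 = {a, b, f, h}  B5 = {b, d, f, h}  B6 = {b, d, f, i}
Tree: B1–B2, B2–B3, B3–B4, B4–B5, B5–B6
The largest bag has 4 vertices, giving width 3; this decomposition certifies tw(G) ≤ 3. For the lower bound: the 4 vertex sets {c,e,g}, {a}, {h}, {b,d,f,i} are disjoint, each induces a connected subgraph, and every pair is joined by at least one edge of G. Contracting each set to a single vertex therefore yields K_{4} as a minor, and since treewidth is minor-monotone, tw(G) ≥ tw(K_{4}) = 3. Hence tw(G) = 3 exactly.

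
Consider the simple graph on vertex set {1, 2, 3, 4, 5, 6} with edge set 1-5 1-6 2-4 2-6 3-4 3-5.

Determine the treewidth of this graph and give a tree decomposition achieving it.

Treewidth 2.
Bags: B1 = {2, 4, 6}  B2 = {3, 4, 6}  B3 = {3, 5, 6}  B4 = {1, 5, 6}
Tree: B1–B2, B2–B3, B3–B4

Each bag holds 3 vertices, so the decomposition has width 2, which upper-bounds the treewidth. Since 6–2–4–3–5–1–6 is a cycle in G, G is not acyclic. Forests are exactly the graphs of treewidth ≤ 1, so tw(G) ≥ 2. The upper and lower bounds meet at 2, so that is the treewidth.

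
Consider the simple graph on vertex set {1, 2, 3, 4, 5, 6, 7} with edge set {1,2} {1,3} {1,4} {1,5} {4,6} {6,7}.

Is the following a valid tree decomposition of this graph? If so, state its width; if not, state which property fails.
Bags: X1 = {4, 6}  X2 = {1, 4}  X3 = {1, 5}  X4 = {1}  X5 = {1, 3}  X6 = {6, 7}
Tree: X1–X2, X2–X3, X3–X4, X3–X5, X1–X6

No — vertex 2 appears in no bag.

A tree decomposition must satisfy three properties: every vertex lies in some bag; for every edge, both endpoints lie together in some bag; and for every vertex, the bags containing it form a connected subtree. Here vertex 2 appears in no bag, so the decomposition is invalid.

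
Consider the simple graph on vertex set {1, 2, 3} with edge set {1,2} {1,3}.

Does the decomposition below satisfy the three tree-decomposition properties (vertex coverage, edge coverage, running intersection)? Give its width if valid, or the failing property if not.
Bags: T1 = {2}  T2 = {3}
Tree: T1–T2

No — vertex 1 appears in no bag.

A tree decomposition must satisfy three properties: every vertex lies in some bag; for every edge, both endpoints lie together in some bag; and for every vertex, the bags containing it form a connected subtree. Here vertex 1 appears in no bag, so the decomposition is invalid.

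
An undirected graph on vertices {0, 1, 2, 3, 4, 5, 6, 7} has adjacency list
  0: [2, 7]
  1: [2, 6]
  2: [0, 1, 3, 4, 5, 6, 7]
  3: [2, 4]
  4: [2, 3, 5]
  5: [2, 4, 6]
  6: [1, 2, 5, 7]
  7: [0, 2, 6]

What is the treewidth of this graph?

2

A width-2 tree decomposition is:
Bags: B1 = {2, 5, 6}  B2 = {2, 4, 5}  B3 = {1, 2, 6}  B4 = {2, 3, 4}  B5 = {2, 6, 7}  B6 = {0, 2, 7}
Tree: B1–B2, B1–B3, B2–B4, B3–B5, B5–B6
Each bag holds 3 vertices, so the decomposition has width 2, which upper-bounds the treewidth. Conversely, {0, 2, 7} is a clique of size 3, and the vertices of any clique must share a bag in every tree decomposition; so some bag has ≥ 3 vertices and tw(G) ≥ 2. The upper and lower bounds meet at 2, so that is the treewidth.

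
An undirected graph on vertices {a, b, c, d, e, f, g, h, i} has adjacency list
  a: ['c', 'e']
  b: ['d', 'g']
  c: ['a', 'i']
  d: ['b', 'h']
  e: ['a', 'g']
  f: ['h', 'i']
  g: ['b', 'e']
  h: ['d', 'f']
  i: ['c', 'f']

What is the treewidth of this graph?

A width-2 tree decomposition is:
Bags: B1 = {b, d, g}  B2 = {d, e, g}  B3 = {a, d, e}  B4 = {a, c, d}  B5 = {c, d, i}  B6 = {d, f, i}  B7 = {d, f, h}
Tree: B1–B2, B2–B3, B3–B4, B4–B5, B5–B6, B6–B7
Every bag has size at most 3, so the width is 3 − 1 = 2 and tw(G) ≤ 2. For the lower bound, G contains the cycle d–b–g–e–a–c–i–f–h–d, so G is not a forest; only forests have treewidth ≤ 1, hence tw(G) ≥ 2. Combining the bounds, tw(G) = 2.

2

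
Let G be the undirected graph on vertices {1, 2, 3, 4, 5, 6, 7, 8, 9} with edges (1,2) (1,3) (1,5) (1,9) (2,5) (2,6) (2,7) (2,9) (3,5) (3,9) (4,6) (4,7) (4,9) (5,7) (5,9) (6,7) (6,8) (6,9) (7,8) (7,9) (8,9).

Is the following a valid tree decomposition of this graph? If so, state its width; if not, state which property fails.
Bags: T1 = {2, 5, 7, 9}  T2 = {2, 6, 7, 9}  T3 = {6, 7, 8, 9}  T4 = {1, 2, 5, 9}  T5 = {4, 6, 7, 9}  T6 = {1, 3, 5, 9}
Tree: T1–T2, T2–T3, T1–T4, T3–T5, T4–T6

Every vertex of G appears in some bag (union = {1, 2, 3, 4, 5, 6, 7, 8, 9}); every edge is covered by a bag; and for each vertex v the set of bags containing v is connected in the bag tree. The decomposition is therefore valid. The largest bag has 4 vertices, so the width is 3.

Yes; width 3.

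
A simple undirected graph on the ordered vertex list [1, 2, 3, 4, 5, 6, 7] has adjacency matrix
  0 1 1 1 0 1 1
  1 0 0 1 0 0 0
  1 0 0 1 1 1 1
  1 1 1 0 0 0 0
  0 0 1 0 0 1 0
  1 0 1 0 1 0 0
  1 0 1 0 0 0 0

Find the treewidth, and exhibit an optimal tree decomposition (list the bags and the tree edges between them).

The largest bag has 3 vertices, giving width 2; this decomposition certifies tw(G) ≤ 2. For the lower bound, the 3 vertices {1, 2, 4} are pairwise adjacent, and any tree decomposition puts a clique entirely inside one bag — forcing width ≥ 2. The upper and lower bounds meet at 2, so that is the treewidth.

Treewidth 2.
One such decomposition:
Bags: B1 = {1, 3, 6}  B2 = {1, 3, 7}  B3 = {1, 3, 4}  B4 = {3, 5, 6}  B5 = {1, 2, 4}
Tree: B1–B2, B2–B3, B1–B4, B3–B5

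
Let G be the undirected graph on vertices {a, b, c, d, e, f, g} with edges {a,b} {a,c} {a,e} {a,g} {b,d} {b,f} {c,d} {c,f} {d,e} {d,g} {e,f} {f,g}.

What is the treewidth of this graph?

A width-3 tree decomposition is:
Bags: B1 = {a, d, e, f}  B2 = {a, b, d, f}  B3 = {a, d, f, g}  B4 = {a, c, d, f}
Tree: B1–B2, B2–B3, B3–B4
Every bag has size at most 4, so the width is 4 − 1 = 3 and tw(G) ≤ 3. For the lower bound: the 4 vertex sets {a,e}, {b,f}, {d}, {g} are disjoint, each induces a connected subgraph, and every pair is joined by at least one edge of G. Contracting each set to a single vertex therefore yields K_{4} as a minor, and since treewidth is minor-monotone, tw(G) ≥ tw(K_{4}) = 3. Combining the bounds, tw(G) = 3.

3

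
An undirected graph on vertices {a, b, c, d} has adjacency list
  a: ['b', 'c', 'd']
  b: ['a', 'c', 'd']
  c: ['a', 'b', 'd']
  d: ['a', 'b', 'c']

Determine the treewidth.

A width-3 tree decomposition is:
Bags: B1 = {a, b, c, d}
Tree: (single bag)
With just one bag of size 4, the width is 4 − 1 = 3, so tw(G) ≤ 3. For the lower bound, the 4 vertices {a, b, c, d} are pairwise adjacent, and any tree decomposition puts a clique entirely inside one bag — forcing width ≥ 3. Therefore the treewidth is 3.

3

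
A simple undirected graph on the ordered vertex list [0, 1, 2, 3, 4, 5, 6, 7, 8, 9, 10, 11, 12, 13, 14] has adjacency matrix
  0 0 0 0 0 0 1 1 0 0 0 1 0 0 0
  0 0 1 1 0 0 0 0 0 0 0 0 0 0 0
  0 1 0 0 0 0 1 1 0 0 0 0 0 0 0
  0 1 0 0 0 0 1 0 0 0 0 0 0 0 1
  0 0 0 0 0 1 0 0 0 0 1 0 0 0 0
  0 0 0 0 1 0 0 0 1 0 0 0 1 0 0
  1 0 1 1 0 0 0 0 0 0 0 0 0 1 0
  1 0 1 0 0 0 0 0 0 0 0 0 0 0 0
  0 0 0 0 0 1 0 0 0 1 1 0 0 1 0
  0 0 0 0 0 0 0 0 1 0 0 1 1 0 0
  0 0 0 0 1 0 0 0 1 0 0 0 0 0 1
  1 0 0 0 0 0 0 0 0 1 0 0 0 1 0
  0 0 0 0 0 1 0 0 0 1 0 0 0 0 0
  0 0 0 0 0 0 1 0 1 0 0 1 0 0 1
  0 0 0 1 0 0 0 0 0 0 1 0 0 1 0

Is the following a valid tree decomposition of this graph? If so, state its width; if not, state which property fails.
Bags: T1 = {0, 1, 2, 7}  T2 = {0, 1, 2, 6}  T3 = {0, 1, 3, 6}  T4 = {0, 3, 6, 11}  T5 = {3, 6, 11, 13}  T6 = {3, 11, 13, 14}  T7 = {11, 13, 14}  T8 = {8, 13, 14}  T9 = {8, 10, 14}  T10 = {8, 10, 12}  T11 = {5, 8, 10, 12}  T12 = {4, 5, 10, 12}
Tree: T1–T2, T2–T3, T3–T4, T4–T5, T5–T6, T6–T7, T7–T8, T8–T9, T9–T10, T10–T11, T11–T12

No — vertex 9 appears in no bag.

A tree decomposition must satisfy three properties: every vertex lies in some bag; for every edge, both endpoints lie together in some bag; and for every vertex, the bags containing it form a connected subtree. Here vertex 9 appears in no bag, so the decomposition is invalid.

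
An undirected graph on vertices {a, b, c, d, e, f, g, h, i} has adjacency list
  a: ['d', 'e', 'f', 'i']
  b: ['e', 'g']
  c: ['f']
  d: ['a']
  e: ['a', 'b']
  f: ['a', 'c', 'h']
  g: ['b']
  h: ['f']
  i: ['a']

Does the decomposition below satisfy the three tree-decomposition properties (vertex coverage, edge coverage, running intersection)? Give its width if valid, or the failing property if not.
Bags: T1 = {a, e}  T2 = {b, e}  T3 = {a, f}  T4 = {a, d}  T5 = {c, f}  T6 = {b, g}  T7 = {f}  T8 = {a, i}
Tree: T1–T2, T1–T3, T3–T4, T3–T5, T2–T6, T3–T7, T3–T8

No — vertex h appears in no bag.

A tree decomposition must satisfy three properties: every vertex lies in some bag; for every edge, both endpoints lie together in some bag; and for every vertex, the bags containing it form a connected subtree. Here vertex h appears in no bag, so the decomposition is invalid.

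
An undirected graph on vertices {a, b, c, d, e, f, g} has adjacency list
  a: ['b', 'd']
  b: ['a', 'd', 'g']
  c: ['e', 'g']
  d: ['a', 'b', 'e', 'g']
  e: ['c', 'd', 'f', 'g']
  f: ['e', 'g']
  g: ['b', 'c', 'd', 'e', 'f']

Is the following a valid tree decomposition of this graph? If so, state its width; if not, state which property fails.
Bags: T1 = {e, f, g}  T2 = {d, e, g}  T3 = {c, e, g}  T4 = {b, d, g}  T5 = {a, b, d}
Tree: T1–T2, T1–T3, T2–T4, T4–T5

Checking the three conditions: (i) the bags cover all of {a, b, c, d, e, f, g}; (ii) for each edge, some bag contains both endpoints; (iii) the bags containing any fixed vertex form a subtree. All hold, so the decomposition is valid with width 3 − 1 = 2.

Yes; width 2.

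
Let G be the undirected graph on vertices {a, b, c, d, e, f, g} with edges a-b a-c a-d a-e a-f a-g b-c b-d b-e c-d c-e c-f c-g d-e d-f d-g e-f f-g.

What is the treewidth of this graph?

4

A width-4 tree decomposition is:
Bags: B1 = {a, c, d, f, g}  B2 = {a, c, d, e, f}  B3 = {a, b, c, d, e}
Tree: B1–B2, B2–B3
Every bag has size at most 5, so the width is 5 − 1 = 4 and tw(G) ≤ 4. For the lower bound, the 5 vertices {a, c, d, f, g} are pairwise adjacent, and any tree decomposition puts a clique entirely inside one bag — forcing width ≥ 4. Combining the bounds, tw(G) = 4.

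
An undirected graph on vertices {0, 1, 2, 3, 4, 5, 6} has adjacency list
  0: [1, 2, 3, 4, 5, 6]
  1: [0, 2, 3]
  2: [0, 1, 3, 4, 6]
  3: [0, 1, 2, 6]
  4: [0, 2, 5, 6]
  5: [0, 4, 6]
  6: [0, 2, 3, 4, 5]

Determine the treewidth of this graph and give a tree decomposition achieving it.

Treewidth 3.
One optimal decomposition is:
Bags: B1 = {0, 2, 4, 6}  B2 = {0, 2, 3, 6}  B3 = {0, 4, 5, 6}  B4 = {0, 1, 2, 3}
Tree: B1–B2, B1–B3, B2–B4

Every bag has size at most 4, so the width is 4 − 1 = 3 and tw(G) ≤ 3. On the other hand G contains the 4-clique {0, 1, 2, 3}. A clique must lie in a single bag of any decomposition, so no decomposition can have width below 3. Hence tw(G) = 3 exactly.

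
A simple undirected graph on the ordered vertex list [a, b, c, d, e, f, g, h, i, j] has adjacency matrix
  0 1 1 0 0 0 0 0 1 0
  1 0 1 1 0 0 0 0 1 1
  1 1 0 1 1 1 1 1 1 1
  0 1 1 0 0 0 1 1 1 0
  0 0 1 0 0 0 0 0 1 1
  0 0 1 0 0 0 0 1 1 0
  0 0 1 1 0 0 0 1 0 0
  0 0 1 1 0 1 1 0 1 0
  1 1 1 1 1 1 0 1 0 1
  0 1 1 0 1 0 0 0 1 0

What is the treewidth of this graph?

3

A width-3 tree decomposition is:
Bags: B1 = {c, d, h, i}  B2 = {b, c, d, i}  B3 = {c, f, h, i}  B4 = {b, c, i, j}  B5 = {c, d, g, h}  B6 = {a, b, c, i}  B7 = {c, e, i, j}
Tree: B1–B2, B1–B3, B2–B4, B1–B5, B2–B6, B4–B7
The largest bag has 4 vertices, giving width 3; this decomposition certifies tw(G) ≤ 3. On the other hand G contains the 4-clique {c, d, g, h}. A clique must lie in a single bag of any decomposition, so no decomposition can have width below 3. Therefore the treewidth is 3.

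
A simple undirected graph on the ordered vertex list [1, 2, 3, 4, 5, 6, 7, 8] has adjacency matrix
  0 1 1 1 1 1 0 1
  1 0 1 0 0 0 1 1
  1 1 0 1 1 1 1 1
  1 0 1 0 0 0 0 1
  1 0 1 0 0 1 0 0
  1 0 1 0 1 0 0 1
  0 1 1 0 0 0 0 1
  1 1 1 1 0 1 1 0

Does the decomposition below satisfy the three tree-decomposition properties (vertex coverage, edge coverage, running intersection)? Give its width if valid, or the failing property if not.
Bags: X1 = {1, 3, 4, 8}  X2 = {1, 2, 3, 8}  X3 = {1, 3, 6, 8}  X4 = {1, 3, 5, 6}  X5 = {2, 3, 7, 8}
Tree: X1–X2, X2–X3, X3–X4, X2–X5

Yes; width 3.

Every vertex of G appears in some bag (union = {1, 2, 3, 4, 5, 6, 7, 8}); every edge is covered by a bag; and for each vertex v the set of bags containing v is connected in the bag tree. The decomposition is therefore valid. The largest bag has 4 vertices, so the width is 3.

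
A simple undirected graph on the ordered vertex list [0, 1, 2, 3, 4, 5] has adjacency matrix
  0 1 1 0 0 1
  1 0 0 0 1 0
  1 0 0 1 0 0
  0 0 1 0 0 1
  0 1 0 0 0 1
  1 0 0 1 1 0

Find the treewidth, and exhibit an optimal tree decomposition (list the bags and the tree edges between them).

Each bag holds 3 vertices, so the decomposition has width 2, which upper-bounds the treewidth. For the lower bound, G contains the cycle 2–3–5–0–2, so G is not a forest; only forests have treewidth ≤ 1, hence tw(G) ≥ 2. Hence tw(G) = 2 exactly.

Treewidth 2.
One optimal decomposition is:
Bags: B1 = {0, 2, 3}  B2 = {0, 3, 5}  B3 = {0, 1, 5}  B4 = {1, 4, 5}
Tree: B1–B2, B2–B3, B3–B4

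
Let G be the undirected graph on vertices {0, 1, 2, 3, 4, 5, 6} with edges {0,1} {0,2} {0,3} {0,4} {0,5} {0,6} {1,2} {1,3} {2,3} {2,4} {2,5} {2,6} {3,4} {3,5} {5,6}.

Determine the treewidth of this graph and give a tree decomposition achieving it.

Treewidth 3.
One such decomposition:
Bags: B1 = {0, 2, 3, 4}  B2 = {0, 2, 3, 5}  B3 = {0, 1, 2, 3}  B4 = {0, 2, 5, 6}
Tree: B1–B2, B2–B3, B2–B4

Every bag has size at most 4, so the width is 4 − 1 = 3 and tw(G) ≤ 3. Conversely, {0, 1, 2, 3} is a clique of size 4, and the vertices of any clique must share a bag in every tree decomposition; so some bag has ≥ 4 vertices and tw(G) ≥ 3. Therefore the treewidth is 3.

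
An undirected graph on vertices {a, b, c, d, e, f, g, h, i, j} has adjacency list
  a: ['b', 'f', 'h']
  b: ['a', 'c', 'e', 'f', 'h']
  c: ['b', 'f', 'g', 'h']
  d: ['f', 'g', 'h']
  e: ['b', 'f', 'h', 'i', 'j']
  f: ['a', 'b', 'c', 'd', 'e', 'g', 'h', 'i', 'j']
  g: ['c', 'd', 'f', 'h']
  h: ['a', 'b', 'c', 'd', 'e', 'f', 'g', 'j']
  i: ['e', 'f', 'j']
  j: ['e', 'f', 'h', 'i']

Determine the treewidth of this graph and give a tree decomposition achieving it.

Each bag holds 4 vertices, so the decomposition has width 3, which upper-bounds the treewidth. Conversely, {d, f, g, h} is a clique of size 4, and the vertices of any clique must share a bag in every tree decomposition; so some bag has ≥ 4 vertices and tw(G) ≥ 3. The upper and lower bounds meet at 3, so that is the treewidth.

Treewidth 3.
Bags: B1 = {b, e, f, h}  B2 = {b, c, f, h}  B3 = {e, f, h, j}  B4 = {e, f, i, j}  B5 = {c, f, g, h}  B6 = {a, b, f, h}  B7 = {d, f, g, h}
Tree: B1–B2, B1–B3, B3–B4, B2–B5, B2–B6, B5–B7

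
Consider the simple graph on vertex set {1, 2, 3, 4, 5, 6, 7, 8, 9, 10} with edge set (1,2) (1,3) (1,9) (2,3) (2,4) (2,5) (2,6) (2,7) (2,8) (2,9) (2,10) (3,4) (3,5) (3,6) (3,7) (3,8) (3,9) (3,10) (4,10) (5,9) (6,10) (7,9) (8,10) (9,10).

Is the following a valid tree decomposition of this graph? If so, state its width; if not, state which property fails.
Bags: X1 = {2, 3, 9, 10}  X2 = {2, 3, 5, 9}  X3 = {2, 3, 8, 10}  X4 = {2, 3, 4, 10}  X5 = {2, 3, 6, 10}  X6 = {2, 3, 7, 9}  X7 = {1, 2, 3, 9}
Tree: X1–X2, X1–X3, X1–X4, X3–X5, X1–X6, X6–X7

Yes; width 3.

Vertex coverage: the bags together contain {1, 2, 3, 4, 5, 6, 7, 8, 9, 10}, the full vertex set. Edge coverage: each edge of G has both endpoints in at least one bag. Running intersection: for every vertex, the bags containing it form a connected subtree. All three properties hold, so this is a valid tree decomposition of width max|bag| − 1 = 3, and hence tw(G) ≤ 3.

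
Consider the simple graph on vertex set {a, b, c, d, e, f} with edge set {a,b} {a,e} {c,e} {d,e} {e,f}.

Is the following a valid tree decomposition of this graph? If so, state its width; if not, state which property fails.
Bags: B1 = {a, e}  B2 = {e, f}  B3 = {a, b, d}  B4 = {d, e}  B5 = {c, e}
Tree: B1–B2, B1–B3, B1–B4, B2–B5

No — bags containing vertex d are not connected in the tree.

A tree decomposition must satisfy three properties: every vertex lies in some bag; for every edge, both endpoints lie together in some bag; and for every vertex, the bags containing it form a connected subtree. Here bags containing vertex d are not connected in the tree, so the decomposition is invalid.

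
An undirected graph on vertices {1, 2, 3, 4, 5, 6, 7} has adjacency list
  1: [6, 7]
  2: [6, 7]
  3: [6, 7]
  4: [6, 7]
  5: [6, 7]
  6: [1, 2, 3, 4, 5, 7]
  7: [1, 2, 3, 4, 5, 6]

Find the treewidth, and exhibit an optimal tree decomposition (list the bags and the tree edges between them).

Treewidth 2.
Bags: B1 = {1, 6, 7}  B2 = {2, 6, 7}  B3 = {5, 6, 7}  B4 = {3, 6, 7}  B5 = {4, 6, 7}
Tree: B1–B2, B1–B3, B2–B4, B3–B5

Each bag holds 3 vertices, so the decomposition has width 2, which upper-bounds the treewidth. For the lower bound, the 3 vertices {1, 6, 7} are pairwise adjacent, and any tree decomposition puts a clique entirely inside one bag — forcing width ≥ 2. Combining the bounds, tw(G) = 2.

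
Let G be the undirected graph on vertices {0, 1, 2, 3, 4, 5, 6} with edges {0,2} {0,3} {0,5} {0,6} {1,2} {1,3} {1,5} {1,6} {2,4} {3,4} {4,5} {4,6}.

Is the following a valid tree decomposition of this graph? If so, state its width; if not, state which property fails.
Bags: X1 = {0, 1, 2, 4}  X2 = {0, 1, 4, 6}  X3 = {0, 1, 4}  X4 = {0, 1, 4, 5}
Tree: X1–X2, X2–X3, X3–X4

A tree decomposition must satisfy three properties: every vertex lies in some bag; for every edge, both endpoints lie together in some bag; and for every vertex, the bags containing it form a connected subtree. Here vertex 3 appears in no bag, so the decomposition is invalid.

No — vertex 3 appears in no bag.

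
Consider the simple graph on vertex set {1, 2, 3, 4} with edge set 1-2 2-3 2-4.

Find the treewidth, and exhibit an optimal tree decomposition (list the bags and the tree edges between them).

Treewidth 1.
Bags: B1 = {1, 2}  B2 = {2, 3}  B3 = {2, 4}
Tree: B1–B2, B1–B3

Each bag holds 2 vertices, so the decomposition has width 1, which upper-bounds the treewidth. Since G has at least one edge (e.g. 1–2), it is not an edgeless graph, so tw(G) ≥ 1. Therefore the treewidth is 1.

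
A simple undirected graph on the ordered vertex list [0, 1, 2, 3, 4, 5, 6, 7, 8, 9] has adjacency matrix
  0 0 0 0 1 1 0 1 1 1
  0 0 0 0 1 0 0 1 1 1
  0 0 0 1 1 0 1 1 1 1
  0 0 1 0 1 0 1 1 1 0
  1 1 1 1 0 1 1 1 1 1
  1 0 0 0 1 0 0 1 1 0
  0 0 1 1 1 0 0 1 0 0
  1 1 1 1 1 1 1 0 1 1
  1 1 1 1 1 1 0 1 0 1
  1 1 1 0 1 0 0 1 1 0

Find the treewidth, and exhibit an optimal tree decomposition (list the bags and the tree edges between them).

Each bag holds 5 vertices, so the decomposition has width 4, which upper-bounds the treewidth. Conversely, {0, 4, 7, 8, 9} is a clique of size 5, and the vertices of any clique must share a bag in every tree decomposition; so some bag has ≥ 5 vertices and tw(G) ≥ 4. Hence tw(G) = 4 exactly.

Treewidth 4.
One optimal decomposition is:
Bags: B1 = {0, 4, 5, 7, 8}  B2 = {0, 4, 7, 8, 9}  B3 = {2, 4, 7, 8, 9}  B4 = {2, 3, 4, 7, 8}  B5 = {2, 3, 4, 6, 7}  B6 = {1, 4, 7, 8, 9}
Tree: B1–B2, B2–B3, B3–B4, B4–B5, B3–B6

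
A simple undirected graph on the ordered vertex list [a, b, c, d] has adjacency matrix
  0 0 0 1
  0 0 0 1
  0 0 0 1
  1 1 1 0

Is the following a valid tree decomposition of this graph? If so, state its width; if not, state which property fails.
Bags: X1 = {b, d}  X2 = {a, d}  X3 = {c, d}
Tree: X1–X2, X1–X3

Yes; width 1.

Every vertex of G appears in some bag (union = {a, b, c, d}); every edge is covered by a bag; and for each vertex v the set of bags containing v is connected in the bag tree. The decomposition is therefore valid. The largest bag has 2 vertices, so the width is 1.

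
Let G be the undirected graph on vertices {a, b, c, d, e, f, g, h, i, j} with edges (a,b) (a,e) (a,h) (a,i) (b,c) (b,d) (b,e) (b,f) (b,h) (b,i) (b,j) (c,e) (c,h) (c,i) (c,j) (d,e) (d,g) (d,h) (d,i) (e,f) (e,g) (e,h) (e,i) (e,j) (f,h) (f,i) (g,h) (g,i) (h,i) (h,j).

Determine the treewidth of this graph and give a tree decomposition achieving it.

Each bag holds 5 vertices, so the decomposition has width 4, which upper-bounds the treewidth. For the lower bound, the 5 vertices {d, e, g, h, i} are pairwise adjacent, and any tree decomposition puts a clique entirely inside one bag — forcing width ≥ 4. Therefore the treewidth is 4.

Treewidth 4.
One such decomposition:
Bags: B1 = {b, d, e, h, i}  B2 = {b, e, f, h, i}  B3 = {a, b, e, h, i}  B4 = {b, c, e, h, i}  B5 = {b, c, e, h, j}  B6 = {d, e, g, h, i}
Tree: B1–B2, B1–B3, B2–B4, B4–B5, B1–B6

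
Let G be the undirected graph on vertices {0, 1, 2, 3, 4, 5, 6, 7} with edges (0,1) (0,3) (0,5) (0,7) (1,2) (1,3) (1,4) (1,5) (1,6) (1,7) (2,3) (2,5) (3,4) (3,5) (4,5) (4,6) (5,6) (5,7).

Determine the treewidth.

A width-3 tree decomposition is:
Bags: B1 = {1, 4, 5, 6}  B2 = {1, 3, 4, 5}  B3 = {1, 2, 3, 5}  B4 = {0, 1, 3, 5}  B5 = {0, 1, 5, 7}
Tree: B1–B2, B2–B3, B3–B4, B4–B5
Each bag holds 4 vertices, so the decomposition has width 3, which upper-bounds the treewidth. On the other hand G contains the 4-clique {0, 1, 3, 5}. A clique must lie in a single bag of any decomposition, so no decomposition can have width below 3. The upper and lower bounds meet at 3, so that is the treewidth.

3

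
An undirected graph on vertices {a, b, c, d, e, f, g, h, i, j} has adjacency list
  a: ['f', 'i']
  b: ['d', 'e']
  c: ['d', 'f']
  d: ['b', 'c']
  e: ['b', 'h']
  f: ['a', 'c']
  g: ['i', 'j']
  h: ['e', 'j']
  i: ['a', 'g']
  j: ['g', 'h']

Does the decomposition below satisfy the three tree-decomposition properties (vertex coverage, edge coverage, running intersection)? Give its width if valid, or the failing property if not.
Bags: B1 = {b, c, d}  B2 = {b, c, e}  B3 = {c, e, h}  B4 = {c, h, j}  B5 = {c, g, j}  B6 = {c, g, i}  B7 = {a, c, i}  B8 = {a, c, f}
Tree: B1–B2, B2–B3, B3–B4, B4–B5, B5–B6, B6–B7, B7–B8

Yes; width 2.

Vertex coverage: the bags together contain {a, b, c, d, e, f, g, h, i, j}, the full vertex set. Edge coverage: each edge of G has both endpoints in at least one bag. Running intersection: for every vertex, the bags containing it form a connected subtree. All three properties hold, so this is a valid tree decomposition of width max|bag| − 1 = 2, and hence tw(G) ≤ 2.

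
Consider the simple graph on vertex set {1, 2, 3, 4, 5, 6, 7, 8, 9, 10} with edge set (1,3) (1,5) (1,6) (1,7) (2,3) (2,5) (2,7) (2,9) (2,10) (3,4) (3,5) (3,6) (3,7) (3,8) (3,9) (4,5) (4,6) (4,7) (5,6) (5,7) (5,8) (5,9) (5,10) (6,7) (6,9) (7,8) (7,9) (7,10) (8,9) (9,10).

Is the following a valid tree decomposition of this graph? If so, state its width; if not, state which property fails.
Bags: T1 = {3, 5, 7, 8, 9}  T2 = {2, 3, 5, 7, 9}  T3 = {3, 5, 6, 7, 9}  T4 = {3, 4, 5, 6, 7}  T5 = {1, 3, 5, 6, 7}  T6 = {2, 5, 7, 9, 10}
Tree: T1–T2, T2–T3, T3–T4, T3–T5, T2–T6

Vertex coverage: the bags together contain {1, 2, 3, 4, 5, 6, 7, 8, 9, 10}, the full vertex set. Edge coverage: each edge of G has both endpoints in at least one bag. Running intersection: for every vertex, the bags containing it form a connected subtree. All three properties hold, so this is a valid tree decomposition of width max|bag| − 1 = 4, and hence tw(G) ≤ 4.

Yes; width 4.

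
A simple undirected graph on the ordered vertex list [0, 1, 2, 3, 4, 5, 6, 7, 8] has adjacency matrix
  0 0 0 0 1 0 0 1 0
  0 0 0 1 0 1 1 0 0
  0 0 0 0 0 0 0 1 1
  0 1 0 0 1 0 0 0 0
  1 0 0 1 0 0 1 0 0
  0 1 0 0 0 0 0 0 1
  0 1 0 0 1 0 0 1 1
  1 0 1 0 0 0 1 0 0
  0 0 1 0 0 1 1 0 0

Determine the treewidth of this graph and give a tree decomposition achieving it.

Every bag has size at most 4, so the width is 4 − 1 = 3 and tw(G) ≤ 3. For the lower bound: the 4 vertex sets {1,3,5}, {8}, {6}, {0,2,4,7} are disjoint, each induces a connected subgraph, and every pair is joined by at least one edge of G. Contracting each set to a single vertex therefore yields K_{4} as a minor, and since treewidth is minor-monotone, tw(G) ≥ tw(K_{4}) = 3. The upper and lower bounds meet at 3, so that is the treewidth.

Treewidth 3.
One such decomposition:
Bags: B1 = {1, 3, 5, 8}  B2 = {1, 3, 6, 8}  B3 = {3, 4, 6, 8}  B4 = {2, 4, 6, 8}  B5 = {2, 4, 6, 7}  B6 = {0, 2, 4, 7}
Tree: B1–B2, B2–B3, B3–B4, B4–B5, B5–B6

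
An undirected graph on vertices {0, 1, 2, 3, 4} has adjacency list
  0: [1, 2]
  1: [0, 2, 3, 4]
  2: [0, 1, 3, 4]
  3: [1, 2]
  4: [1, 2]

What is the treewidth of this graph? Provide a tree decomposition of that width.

Treewidth 2.
One such decomposition:
Bags: B1 = {1, 2, 3}  B2 = {0, 1, 2}  B3 = {1, 2, 4}
Tree: B1–B2, B1–B3

Every bag has size at most 3, so the width is 3 − 1 = 2 and tw(G) ≤ 2. For the lower bound, the 3 vertices {0, 1, 2} are pairwise adjacent, and any tree decomposition puts a clique entirely inside one bag — forcing width ≥ 2. The upper and lower bounds meet at 2, so that is the treewidth.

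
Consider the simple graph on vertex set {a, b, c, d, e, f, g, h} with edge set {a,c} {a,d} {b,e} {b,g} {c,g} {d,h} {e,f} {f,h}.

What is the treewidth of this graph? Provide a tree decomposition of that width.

The largest bag has 3 vertices, giving width 2; this decomposition certifies tw(G) ≤ 2. For the lower bound, G contains the cycle a–c–g–b–e–f–h–d–a, so G is not a forest; only forests have treewidth ≤ 1, hence tw(G) ≥ 2. Combining the bounds, tw(G) = 2.

Treewidth 2.
One such decomposition:
Bags: B1 = {a, c, g}  B2 = {a, b, g}  B3 = {a, b, e}  B4 = {a, e, f}  B5 = {a, f, h}  B6 = {a, d, h}
Tree: B1–B2, B2–B3, B3–B4, B4–B5, B5–B6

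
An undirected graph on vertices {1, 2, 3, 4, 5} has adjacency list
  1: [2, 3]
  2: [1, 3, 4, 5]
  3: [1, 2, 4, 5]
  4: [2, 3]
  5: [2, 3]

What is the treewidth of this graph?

2

A width-2 tree decomposition is:
Bags: B1 = {2, 3, 5}  B2 = {1, 2, 3}  B3 = {2, 3, 4}
Tree: B1–B2, B2–B3
The largest bag has 3 vertices, giving width 2; this decomposition certifies tw(G) ≤ 2. Conversely, {1, 2, 3} is a clique of size 3, and the vertices of any clique must share a bag in every tree decomposition; so some bag has ≥ 3 vertices and tw(G) ≥ 2. Hence tw(G) = 2 exactly.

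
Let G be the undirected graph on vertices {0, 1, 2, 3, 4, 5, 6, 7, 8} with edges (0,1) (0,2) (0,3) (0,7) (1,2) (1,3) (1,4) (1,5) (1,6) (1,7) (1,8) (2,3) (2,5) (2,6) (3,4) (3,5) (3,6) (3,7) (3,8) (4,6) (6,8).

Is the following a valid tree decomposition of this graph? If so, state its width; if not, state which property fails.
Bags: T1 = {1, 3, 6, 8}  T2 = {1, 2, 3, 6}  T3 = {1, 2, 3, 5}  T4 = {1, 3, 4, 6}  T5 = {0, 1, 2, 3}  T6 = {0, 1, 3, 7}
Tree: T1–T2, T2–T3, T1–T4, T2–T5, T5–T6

Yes; width 3.

Every vertex of G appears in some bag (union = {0, 1, 2, 3, 4, 5, 6, 7, 8}); every edge is covered by a bag; and for each vertex v the set of bags containing v is connected in the bag tree. The decomposition is therefore valid. The largest bag has 4 vertices, so the width is 3.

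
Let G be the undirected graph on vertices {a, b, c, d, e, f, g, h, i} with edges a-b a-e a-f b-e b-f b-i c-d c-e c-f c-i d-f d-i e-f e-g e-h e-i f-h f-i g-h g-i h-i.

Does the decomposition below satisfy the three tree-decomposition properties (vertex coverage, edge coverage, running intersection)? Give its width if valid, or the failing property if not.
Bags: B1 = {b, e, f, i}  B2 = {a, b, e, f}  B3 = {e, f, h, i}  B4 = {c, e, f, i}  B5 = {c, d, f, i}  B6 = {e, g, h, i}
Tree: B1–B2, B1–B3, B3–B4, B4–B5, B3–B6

Vertex coverage: the bags together contain {a, b, c, d, e, f, g, h, i}, the full vertex set. Edge coverage: each edge of G has both endpoints in at least one bag. Running intersection: for every vertex, the bags containing it form a connected subtree. All three properties hold, so this is a valid tree decomposition of width max|bag| − 1 = 3, and hence tw(G) ≤ 3.

Yes; width 3.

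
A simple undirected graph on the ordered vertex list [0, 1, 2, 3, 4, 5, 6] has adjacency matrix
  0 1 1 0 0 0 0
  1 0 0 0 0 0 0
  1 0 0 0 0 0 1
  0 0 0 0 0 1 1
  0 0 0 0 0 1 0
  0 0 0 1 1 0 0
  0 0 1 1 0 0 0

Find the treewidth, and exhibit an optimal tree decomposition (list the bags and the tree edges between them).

Treewidth 1.
One optimal decomposition is:
Bags: B1 = {0, 1}  B2 = {0, 2}  B3 = {2, 6}  B4 = {3, 6}  B5 = {3, 5}  B6 = {4, 5}
Tree: B1–B2, B2–B3, B3–B4, B4–B5, B5–B6

Each bag holds 2 vertices, so the decomposition has width 1, which upper-bounds the treewidth. G has an edge, so its treewidth is at least 1. Combining the bounds, tw(G) = 1.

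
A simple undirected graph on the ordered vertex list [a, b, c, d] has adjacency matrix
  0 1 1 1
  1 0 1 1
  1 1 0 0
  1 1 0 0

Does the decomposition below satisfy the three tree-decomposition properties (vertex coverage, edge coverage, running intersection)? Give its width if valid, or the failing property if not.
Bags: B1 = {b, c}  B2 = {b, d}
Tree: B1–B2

No — vertex a appears in no bag.

A tree decomposition must satisfy three properties: every vertex lies in some bag; for every edge, both endpoints lie together in some bag; and for every vertex, the bags containing it form a connected subtree. Here vertex a appears in no bag, so the decomposition is invalid.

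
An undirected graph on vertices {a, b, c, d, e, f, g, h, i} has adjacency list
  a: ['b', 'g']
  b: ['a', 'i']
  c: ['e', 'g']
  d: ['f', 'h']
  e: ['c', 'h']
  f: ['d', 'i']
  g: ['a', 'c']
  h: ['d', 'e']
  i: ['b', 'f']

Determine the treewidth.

A width-2 tree decomposition is:
Bags: B1 = {c, e, g}  B2 = {e, g, h}  B3 = {d, g, h}  B4 = {d, f, g}  B5 = {f, g, i}  B6 = {b, g, i}  B7 = {a, b, g}
Tree: B1–B2, B2–B3, B3–B4, B4–B5, B5–B6, B6–B7
Every bag has size at most 3, so the width is 3 − 1 = 2 and tw(G) ≤ 2. For the lower bound, G contains the cycle g–c–e–h–d–f–i–b–a–g, so G is not a forest; only forests have treewidth ≤ 1, hence tw(G) ≥ 2. The upper and lower bounds meet at 2, so that is the treewidth.

2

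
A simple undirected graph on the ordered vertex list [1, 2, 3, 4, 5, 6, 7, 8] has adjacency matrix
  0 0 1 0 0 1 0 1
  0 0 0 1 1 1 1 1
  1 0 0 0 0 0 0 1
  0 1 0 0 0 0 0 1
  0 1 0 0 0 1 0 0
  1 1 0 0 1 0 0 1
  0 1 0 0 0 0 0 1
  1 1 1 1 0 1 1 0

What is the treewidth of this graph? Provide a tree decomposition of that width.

Treewidth 2.
Bags: B1 = {2, 6, 8}  B2 = {1, 6, 8}  B3 = {2, 4, 8}  B4 = {1, 3, 8}  B5 = {2, 5, 6}  B6 = {2, 7, 8}
Tree: B1–B2, B1–B3, B2–B4, B1–B5, B3–B6

Every bag has size at most 3, so the width is 3 − 1 = 2 and tw(G) ≤ 2. For the lower bound, the 3 vertices {1, 3, 8} are pairwise adjacent, and any tree decomposition puts a clique entirely inside one bag — forcing width ≥ 2. Hence tw(G) = 2 exactly.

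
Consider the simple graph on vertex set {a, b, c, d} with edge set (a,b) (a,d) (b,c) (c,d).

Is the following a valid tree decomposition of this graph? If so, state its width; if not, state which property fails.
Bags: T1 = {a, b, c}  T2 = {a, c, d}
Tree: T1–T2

Vertex coverage: the bags together contain {a, b, c, d}, the full vertex set. Edge coverage: each edge of G has both endpoints in at least one bag. Running intersection: for every vertex, the bags containing it form a connected subtree. All three properties hold, so this is a valid tree decomposition of width max|bag| − 1 = 2, and hence tw(G) ≤ 2.

Yes; width 2.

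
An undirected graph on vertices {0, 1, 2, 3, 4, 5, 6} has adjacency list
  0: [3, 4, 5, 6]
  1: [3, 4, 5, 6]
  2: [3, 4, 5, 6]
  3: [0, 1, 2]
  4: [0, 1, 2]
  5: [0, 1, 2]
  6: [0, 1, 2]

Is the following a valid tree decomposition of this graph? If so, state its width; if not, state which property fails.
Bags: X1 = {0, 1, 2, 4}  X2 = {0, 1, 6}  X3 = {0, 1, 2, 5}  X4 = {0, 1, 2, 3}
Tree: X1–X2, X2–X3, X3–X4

No — edge (2,6) lies in no bag.

A tree decomposition must satisfy three properties: every vertex lies in some bag; for every edge, both endpoints lie together in some bag; and for every vertex, the bags containing it form a connected subtree. Here edge (2,6) lies in no bag, so the decomposition is invalid.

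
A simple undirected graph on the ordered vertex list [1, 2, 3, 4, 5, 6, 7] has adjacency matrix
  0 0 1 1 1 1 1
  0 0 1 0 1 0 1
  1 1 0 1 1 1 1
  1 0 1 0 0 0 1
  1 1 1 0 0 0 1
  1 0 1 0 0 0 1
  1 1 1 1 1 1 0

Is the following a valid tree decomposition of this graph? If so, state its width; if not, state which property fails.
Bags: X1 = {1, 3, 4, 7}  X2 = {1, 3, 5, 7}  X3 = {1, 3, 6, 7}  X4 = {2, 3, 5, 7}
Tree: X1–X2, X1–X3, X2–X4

Every vertex of G appears in some bag (union = {1, 2, 3, 4, 5, 6, 7}); every edge is covered by a bag; and for each vertex v the set of bags containing v is connected in the bag tree. The decomposition is therefore valid. The largest bag has 4 vertices, so the width is 3.

Yes; width 3.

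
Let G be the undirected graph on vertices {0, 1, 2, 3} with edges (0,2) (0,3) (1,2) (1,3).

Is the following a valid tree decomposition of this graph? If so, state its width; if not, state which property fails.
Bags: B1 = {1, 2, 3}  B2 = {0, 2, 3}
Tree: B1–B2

Every vertex of G appears in some bag (union = {0, 1, 2, 3}); every edge is covered by a bag; and for each vertex v the set of bags containing v is connected in the bag tree. The decomposition is therefore valid. The largest bag has 3 vertices, so the width is 2.

Yes; width 2.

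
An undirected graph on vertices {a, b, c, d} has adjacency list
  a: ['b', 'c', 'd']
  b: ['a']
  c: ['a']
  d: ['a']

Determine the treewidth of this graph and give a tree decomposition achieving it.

Treewidth 1.
One optimal decomposition is:
Bags: B1 = {a, c}  B2 = {a, b}  B3 = {a, d}
Tree: B1–B2, B2–B3

Every bag has size at most 2, so the width is 2 − 1 = 1 and tw(G) ≤ 1. Since G has at least one edge (e.g. c–a), it is not an edgeless graph, so tw(G) ≥ 1. The upper and lower bounds meet at 1, so that is the treewidth.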